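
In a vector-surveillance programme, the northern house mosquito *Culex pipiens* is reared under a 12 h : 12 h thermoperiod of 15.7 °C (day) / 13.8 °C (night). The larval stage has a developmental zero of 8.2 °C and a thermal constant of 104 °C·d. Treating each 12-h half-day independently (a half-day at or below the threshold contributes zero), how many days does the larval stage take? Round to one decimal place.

Day half: max(0, 15.7 − 8.2) × 0.5 = 7.5 × 0.5 = 3.75 DD.
Night half: max(0, 13.8 − 8.2) × 0.5 = 5.6 × 0.5 = 2.80 DD.
Per 24 h: 6.55 DD/day.
Duration = 104 / 6.55 = 15.878 ≈ 15.9 days.

15.9 days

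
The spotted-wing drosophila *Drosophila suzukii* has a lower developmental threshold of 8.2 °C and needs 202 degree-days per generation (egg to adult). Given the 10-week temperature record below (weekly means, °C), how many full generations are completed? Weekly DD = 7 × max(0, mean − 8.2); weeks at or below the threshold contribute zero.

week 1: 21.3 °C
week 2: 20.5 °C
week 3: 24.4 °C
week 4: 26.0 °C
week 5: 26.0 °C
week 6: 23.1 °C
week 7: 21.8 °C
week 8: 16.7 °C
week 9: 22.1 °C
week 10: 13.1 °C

Weekly DD (7 × max(0, T̄ − 8.2)): 91.7, 86.1, 113.4, 124.6, 124.6, 104.3, 95.2, 59.5, 97.3, 34.3.
Season total = 931.0 DD.
Complete generations = ⌊931.0 / 202⌋ = 4.

4 generations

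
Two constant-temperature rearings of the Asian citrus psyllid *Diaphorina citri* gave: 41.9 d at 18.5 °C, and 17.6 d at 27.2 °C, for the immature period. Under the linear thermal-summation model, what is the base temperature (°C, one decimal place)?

12.2 °C

Linear rate model ⇒ the product D·(T − T_b) is constant across temperatures.
41.9·(18.5 − T_b) = 17.6·(27.2 − T_b)
T_b = (41.9·18.5 − 17.6·27.2) / (41.9 − 17.6) = 296.43 / 24.3 = 12.199 °C ≈ 12.2 °C.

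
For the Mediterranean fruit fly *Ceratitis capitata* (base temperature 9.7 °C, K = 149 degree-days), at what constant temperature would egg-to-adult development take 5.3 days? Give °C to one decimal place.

37.8 °C

Required daily accumulation = 149 / 5.3 = 28.113 DD/day.
T = T_base + 28.113 = 9.7 + 28.113 = 37.813 ≈ 37.8 °C.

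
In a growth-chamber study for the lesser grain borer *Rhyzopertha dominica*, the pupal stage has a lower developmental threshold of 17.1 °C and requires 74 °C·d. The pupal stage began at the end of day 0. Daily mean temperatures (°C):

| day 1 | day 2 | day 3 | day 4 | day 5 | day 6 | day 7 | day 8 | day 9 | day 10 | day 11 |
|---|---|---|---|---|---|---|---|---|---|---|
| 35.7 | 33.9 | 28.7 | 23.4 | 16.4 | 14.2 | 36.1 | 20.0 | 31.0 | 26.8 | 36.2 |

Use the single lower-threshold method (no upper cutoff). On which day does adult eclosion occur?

day 8

Daily DD above 17.1 °C: 18.6, 16.8, 11.6, 6.3, 0.0, 0.0, 19.0, 2.9, 13.9, 9.7, 19.1.
Cumulative: 18.6, 35.4, 47.0, 53.3, 53.3, 53.3, 72.3, 75.2, 89.1, 98.8, 117.9.
The total first reaches 74 DD on day 8.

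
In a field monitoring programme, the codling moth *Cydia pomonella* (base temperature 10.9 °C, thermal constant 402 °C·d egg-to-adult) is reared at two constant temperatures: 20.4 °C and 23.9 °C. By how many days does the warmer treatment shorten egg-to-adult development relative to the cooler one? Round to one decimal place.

11.4 days

At 20.4 °C: 402 / (20.4 − 10.9) = 402 / 9.5 = 42.316 d.
At 23.9 °C: 402 / (23.9 − 10.9) = 402 / 13.0 = 30.923 d.
Difference = |42.316 − 30.923| = 11.393 ≈ 11.4 days.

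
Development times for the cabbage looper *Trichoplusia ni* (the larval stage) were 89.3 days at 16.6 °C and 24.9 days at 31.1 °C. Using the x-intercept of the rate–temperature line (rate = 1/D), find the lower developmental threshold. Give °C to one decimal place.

Linear rate model ⇒ the product D·(T − T_b) is constant across temperatures.
89.3·(16.6 − T_b) = 24.9·(31.1 − T_b)
T_b = (89.3·16.6 − 24.9·31.1) / (89.3 − 24.9) = 707.99 / 64.4 = 10.994 °C ≈ 11.0 °C.

11.0 °C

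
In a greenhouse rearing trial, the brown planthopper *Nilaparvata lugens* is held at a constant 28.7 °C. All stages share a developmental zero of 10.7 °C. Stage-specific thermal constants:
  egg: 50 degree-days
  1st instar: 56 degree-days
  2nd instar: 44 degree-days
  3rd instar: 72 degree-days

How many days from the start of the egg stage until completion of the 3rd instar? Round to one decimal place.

Daily accumulation at 28.7 °C = 28.7 − 10.7 = 18.0 DD/day.
Total K = 50 + 56 + 44 + 72 = 222 DD.
Total duration = 222 / 18.0 = 12.333 ≈ 12.3 days.

12.3 days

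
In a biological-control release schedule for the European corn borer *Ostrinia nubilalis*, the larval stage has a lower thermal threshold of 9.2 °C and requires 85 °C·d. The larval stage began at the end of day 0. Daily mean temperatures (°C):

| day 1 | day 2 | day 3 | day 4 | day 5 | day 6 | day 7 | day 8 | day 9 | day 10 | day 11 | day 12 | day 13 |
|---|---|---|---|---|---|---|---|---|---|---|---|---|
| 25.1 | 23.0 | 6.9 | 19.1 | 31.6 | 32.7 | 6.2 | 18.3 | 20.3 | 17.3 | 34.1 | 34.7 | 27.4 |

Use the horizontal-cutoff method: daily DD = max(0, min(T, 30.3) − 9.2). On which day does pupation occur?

day 8

Daily DD above 9.2 °C (capped at 21.1): 15.9, 13.8, 0.0, 9.9, 21.1, 21.1, 0.0, 9.1, 11.1, 8.1, 21.1, 21.1, 18.2.
Cumulative: 15.9, 29.7, 29.7, 39.6, 60.7, 81.8, 81.8, 90.9, 102.0, 110.1, 131.2, 152.3, 170.5.
The total first reaches 85 DD on day 8.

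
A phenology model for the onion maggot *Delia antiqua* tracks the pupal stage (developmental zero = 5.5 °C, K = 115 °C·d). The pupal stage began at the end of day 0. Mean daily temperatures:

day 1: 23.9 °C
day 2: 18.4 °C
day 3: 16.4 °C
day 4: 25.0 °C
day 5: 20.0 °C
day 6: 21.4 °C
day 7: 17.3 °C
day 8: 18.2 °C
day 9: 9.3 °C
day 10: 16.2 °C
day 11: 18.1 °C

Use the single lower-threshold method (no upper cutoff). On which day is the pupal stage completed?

day 8

Daily DD above 5.5 °C: 18.4, 12.9, 10.9, 19.5, 14.5, 15.9, 11.8, 12.7, 3.8, 10.7, 12.6.
Cumulative: 18.4, 31.3, 42.2, 61.7, 76.2, 92.1, 103.9, 116.6, 120.4, 131.1, 143.7.
The total first reaches 115 DD on day 8.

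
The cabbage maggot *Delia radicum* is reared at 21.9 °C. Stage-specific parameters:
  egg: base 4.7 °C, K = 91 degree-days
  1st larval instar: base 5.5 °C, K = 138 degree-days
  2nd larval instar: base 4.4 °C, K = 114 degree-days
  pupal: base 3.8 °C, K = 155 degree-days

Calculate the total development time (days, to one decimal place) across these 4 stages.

28.8 days

egg: 91 / (21.9 − 4.7) = 91 / 17.2 = 5.291 d.
1st larval instar: 138 / (21.9 − 5.5) = 138 / 16.4 = 8.415 d.
2nd larval instar: 114 / (21.9 − 4.4) = 114 / 17.5 = 6.514 d.
pupal: 155 / (21.9 − 3.8) = 155 / 18.1 = 8.564 d.
Sum = 28.783 ≈ 28.8 days.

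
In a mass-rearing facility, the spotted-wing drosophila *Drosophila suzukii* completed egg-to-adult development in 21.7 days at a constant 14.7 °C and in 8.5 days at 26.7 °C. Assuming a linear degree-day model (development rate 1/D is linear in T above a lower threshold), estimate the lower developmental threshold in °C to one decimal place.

Linear rate model ⇒ the product D·(T − T_b) is constant across temperatures.
21.7·(14.7 − T_b) = 8.5·(26.7 − T_b)
T_b = (21.7·14.7 − 8.5·26.7) / (21.7 − 8.5) = 92.04 / 13.2 = 6.973 °C ≈ 7.0 °C.

7.0 °C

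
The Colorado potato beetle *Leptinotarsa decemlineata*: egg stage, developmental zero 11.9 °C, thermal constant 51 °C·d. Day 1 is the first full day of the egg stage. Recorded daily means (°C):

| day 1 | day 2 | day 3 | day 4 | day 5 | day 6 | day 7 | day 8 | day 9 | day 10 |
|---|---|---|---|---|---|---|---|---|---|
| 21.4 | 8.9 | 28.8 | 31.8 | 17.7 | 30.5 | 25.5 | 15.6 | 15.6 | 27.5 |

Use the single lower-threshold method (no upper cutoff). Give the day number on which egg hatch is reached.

day 5

Daily DD above 11.9 °C: 9.5, 0.0, 16.9, 19.9, 5.8, 18.6, 13.6, 3.7, 3.7, 15.6.
Cumulative: 9.5, 9.5, 26.4, 46.3, 52.1, 70.7, 84.3, 88.0, 91.7, 107.3.
The total first reaches 51 DD on day 5.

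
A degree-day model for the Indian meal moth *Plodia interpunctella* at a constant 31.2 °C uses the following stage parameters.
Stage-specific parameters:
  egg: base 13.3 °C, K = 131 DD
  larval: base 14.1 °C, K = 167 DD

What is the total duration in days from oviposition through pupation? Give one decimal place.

17.1 days

egg: 131 / (31.2 − 13.3) = 131 / 17.9 = 7.318 d.
larval: 167 / (31.2 − 14.1) = 167 / 17.1 = 9.766 d.
Sum = 17.085 ≈ 17.1 days.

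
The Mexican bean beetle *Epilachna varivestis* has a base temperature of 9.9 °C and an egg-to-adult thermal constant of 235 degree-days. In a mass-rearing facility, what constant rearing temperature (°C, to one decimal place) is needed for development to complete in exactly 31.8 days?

Required daily accumulation = 235 / 31.8 = 7.390 DD/day.
T = T_base + 7.390 = 9.9 + 7.390 = 17.290 ≈ 17.3 °C.

17.3 °C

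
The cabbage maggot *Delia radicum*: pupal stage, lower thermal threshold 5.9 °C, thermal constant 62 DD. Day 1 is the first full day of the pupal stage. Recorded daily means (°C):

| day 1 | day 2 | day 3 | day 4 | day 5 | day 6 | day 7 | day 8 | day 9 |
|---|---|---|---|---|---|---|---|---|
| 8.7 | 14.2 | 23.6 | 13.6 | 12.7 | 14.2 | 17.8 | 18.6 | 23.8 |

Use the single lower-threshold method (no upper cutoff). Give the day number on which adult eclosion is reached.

day 7

Daily DD above 5.9 °C: 2.8, 8.3, 17.7, 7.7, 6.8, 8.3, 11.9, 12.7, 17.9.
Cumulative: 2.8, 11.1, 28.8, 36.5, 43.3, 51.6, 63.5, 76.2, 94.1.
The total first reaches 62 DD on day 7.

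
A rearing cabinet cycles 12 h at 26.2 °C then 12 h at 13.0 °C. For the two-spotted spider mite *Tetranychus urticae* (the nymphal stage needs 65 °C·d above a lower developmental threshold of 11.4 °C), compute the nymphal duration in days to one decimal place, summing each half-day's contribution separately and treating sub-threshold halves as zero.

Day half: max(0, 26.2 − 11.4) × 0.5 = 14.8 × 0.5 = 7.40 DD.
Night half: max(0, 13.0 − 11.4) × 0.5 = 1.6 × 0.5 = 0.80 DD.
Per 24 h: 8.20 DD/day.
Duration = 65 / 8.20 = 7.927 ≈ 7.9 days.

7.9 days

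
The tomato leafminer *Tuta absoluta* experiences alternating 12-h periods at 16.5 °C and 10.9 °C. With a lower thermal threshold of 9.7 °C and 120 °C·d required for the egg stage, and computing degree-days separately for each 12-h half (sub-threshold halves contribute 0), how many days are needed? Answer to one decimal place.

Day half: max(0, 16.5 − 9.7) × 0.5 = 6.8 × 0.5 = 3.40 DD.
Night half: max(0, 10.9 − 9.7) × 0.5 = 1.2 × 0.5 = 0.60 DD.
Per 24 h: 4.00 DD/day.
Duration = 120 / 4.00 = 30.000 ≈ 30.0 days.

30.0 days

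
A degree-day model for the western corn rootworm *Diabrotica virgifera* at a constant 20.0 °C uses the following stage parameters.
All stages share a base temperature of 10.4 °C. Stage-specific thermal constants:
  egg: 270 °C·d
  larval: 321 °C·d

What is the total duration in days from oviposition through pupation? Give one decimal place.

Daily accumulation at 20.0 °C = 20.0 − 10.4 = 9.6 DD/day.
Total K = 270 + 321 = 591 DD.
Total duration = 591 / 9.6 = 61.562 ≈ 61.6 days.

61.6 days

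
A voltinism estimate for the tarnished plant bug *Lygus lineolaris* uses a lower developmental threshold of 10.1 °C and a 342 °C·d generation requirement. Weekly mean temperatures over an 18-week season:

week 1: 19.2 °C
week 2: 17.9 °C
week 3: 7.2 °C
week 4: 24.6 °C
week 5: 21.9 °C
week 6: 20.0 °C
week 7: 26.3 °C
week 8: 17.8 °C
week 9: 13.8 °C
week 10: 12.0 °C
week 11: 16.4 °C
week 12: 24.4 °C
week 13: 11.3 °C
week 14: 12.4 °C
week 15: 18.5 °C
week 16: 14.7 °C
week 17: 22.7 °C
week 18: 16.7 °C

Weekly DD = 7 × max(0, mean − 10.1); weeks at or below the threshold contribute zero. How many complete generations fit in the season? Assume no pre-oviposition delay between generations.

Weekly DD (7 × max(0, T̄ − 10.1)): 63.7, 54.6, 0.0, 101.5, 82.6, 69.3, 113.4, 53.9, 25.9, 13.3, 44.1, 100.1, 8.4, 16.1, 58.8, 32.2, 88.2, 46.2.
Season total = 972.3 DD.
Complete generations = ⌊972.3 / 342⌋ = 2.

2 generations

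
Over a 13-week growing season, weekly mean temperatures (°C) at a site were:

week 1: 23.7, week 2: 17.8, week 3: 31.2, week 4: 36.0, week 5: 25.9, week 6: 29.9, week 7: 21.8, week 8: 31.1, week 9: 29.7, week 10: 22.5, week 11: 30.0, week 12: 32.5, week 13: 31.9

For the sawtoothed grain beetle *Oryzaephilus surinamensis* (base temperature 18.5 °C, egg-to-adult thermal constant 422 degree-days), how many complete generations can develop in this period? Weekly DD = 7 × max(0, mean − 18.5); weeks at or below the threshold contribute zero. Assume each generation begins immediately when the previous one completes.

2 generations

Weekly DD (7 × max(0, T̄ − 18.5)): 36.4, 0.0, 88.9, 122.5, 51.8, 79.8, 23.1, 88.2, 78.4, 28.0, 80.5, 98.0, 93.8.
Season total = 869.4 DD.
Complete generations = ⌊869.4 / 422⌋ = 2.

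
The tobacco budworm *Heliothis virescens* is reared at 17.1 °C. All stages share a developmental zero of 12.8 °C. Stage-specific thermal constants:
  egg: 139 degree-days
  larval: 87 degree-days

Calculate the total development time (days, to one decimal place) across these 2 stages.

52.6 days

Daily accumulation at 17.1 °C = 17.1 − 12.8 = 4.3 DD/day.
Total K = 139 + 87 = 226 DD.
Total duration = 226 / 4.3 = 52.558 ≈ 52.6 days.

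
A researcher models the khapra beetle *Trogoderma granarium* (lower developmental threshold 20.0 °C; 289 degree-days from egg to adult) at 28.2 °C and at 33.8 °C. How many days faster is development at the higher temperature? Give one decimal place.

At 28.2 °C: 289 / (28.2 − 20.0) = 289 / 8.2 = 35.244 d.
At 33.8 °C: 289 / (33.8 − 20.0) = 289 / 13.8 = 20.942 d.
Difference = |35.244 − 20.942| = 14.302 ≈ 14.3 days.

14.3 days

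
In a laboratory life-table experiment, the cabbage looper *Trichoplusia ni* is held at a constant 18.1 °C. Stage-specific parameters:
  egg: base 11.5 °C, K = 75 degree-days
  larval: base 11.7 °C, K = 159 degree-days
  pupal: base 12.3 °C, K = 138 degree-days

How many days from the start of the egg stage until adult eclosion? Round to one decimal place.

egg: 75 / (18.1 − 11.5) = 75 / 6.6 = 11.364 d.
larval: 159 / (18.1 − 11.7) = 159 / 6.4 = 24.844 d.
pupal: 138 / (18.1 − 12.3) = 138 / 5.8 = 23.793 d.
Sum = 60.000 ≈ 60.0 days.

60.0 days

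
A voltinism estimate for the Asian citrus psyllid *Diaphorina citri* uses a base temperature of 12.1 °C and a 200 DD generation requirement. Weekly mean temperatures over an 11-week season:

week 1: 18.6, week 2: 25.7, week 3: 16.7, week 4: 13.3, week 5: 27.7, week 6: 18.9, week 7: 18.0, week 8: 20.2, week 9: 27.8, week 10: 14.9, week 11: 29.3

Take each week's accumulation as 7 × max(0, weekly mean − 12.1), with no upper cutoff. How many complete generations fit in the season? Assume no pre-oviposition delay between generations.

Weekly DD (7 × max(0, T̄ − 12.1)): 45.5, 95.2, 32.2, 8.4, 109.2, 47.6, 41.3, 56.7, 109.9, 19.6, 120.4.
Season total = 686.0 DD.
Complete generations = ⌊686.0 / 200⌋ = 3.

3 generations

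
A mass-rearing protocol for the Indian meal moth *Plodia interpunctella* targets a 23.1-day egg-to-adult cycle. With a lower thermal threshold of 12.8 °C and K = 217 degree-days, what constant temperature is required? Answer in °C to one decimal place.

22.2 °C

Required daily accumulation = 217 / 23.1 = 9.394 DD/day.
T = T_base + 9.394 = 12.8 + 9.394 = 22.194 ≈ 22.2 °C.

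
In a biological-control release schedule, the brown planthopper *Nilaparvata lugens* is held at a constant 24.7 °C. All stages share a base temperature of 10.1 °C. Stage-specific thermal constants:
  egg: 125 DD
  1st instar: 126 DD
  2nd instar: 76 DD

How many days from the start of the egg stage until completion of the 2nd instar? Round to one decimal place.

Daily accumulation at 24.7 °C = 24.7 − 10.1 = 14.6 DD/day.
Total K = 125 + 126 + 76 = 327 DD.
Total duration = 327 / 14.6 = 22.397 ≈ 22.4 days.

22.4 days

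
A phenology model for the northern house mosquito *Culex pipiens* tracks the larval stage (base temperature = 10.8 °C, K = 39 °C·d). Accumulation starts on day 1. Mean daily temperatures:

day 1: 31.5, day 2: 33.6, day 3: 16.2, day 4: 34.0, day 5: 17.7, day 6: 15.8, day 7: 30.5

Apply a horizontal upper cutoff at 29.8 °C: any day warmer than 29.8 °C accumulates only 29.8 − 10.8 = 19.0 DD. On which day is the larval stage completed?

day 3

Daily DD above 10.8 °C (capped at 19.0): 19.0, 19.0, 5.4, 19.0, 6.9, 5.0, 19.0.
Cumulative: 19.0, 38.0, 43.4, 62.4, 69.3, 74.3, 93.3.
The total first reaches 39 DD on day 3.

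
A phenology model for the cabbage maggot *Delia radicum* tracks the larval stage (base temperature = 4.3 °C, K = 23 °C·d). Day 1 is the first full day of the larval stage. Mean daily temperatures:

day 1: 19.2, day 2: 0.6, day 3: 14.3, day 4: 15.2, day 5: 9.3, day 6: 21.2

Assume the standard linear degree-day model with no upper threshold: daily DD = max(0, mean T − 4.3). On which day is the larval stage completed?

Daily DD above 4.3 °C: 14.9, 0.0, 10.0, 10.9, 5.0, 16.9.
Cumulative: 14.9, 14.9, 24.9, 35.8, 40.8, 57.7.
The total first reaches 23 DD on day 3.

day 3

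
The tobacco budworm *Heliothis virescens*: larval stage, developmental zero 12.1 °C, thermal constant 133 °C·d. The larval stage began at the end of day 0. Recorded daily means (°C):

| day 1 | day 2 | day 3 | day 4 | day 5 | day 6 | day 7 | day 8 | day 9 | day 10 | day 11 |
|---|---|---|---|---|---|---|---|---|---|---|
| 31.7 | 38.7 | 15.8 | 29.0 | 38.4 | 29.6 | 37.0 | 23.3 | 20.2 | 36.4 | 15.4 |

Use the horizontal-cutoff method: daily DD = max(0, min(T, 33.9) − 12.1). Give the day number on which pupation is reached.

Daily DD above 12.1 °C (capped at 21.8): 19.6, 21.8, 3.7, 16.9, 21.8, 17.5, 21.8, 11.2, 8.1, 21.8, 3.3.
Cumulative: 19.6, 41.4, 45.1, 62.0, 83.8, 101.3, 123.1, 134.3, 142.4, 164.2, 167.5.
The total first reaches 133 DD on day 8.

day 8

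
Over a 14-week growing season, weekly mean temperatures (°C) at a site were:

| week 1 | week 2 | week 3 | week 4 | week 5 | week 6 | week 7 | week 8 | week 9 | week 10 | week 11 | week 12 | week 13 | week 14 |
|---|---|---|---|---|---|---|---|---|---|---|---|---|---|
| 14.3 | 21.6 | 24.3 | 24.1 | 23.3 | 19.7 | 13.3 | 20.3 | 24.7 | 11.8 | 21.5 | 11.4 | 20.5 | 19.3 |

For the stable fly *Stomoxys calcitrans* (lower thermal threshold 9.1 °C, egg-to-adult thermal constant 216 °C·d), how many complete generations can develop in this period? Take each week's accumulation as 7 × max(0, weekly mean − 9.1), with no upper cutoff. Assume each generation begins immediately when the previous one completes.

4 generations

Weekly DD (7 × max(0, T̄ − 9.1)): 36.4, 87.5, 106.4, 105.0, 99.4, 74.2, 29.4, 78.4, 109.2, 18.9, 86.8, 16.1, 79.8, 71.4.
Season total = 998.9 DD.
Complete generations = ⌊998.9 / 216⌋ = 4.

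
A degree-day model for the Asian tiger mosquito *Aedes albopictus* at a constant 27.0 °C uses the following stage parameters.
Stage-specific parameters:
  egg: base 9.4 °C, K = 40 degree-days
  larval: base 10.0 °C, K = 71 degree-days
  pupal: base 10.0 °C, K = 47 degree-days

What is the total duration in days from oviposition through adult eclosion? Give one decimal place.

egg: 40 / (27.0 − 9.4) = 40 / 17.6 = 2.273 d.
larval: 71 / (27.0 − 10.0) = 71 / 17.0 = 4.176 d.
pupal: 47 / (27.0 − 10.0) = 47 / 17.0 = 2.765 d.
Sum = 9.214 ≈ 9.2 days.

9.2 days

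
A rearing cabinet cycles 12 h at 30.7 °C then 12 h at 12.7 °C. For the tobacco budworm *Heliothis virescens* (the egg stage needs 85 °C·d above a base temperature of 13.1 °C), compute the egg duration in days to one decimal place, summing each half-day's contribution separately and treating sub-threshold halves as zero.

Day half: max(0, 30.7 − 13.1) × 0.5 = 17.6 × 0.5 = 8.80 DD.
Night half: max(0, 12.7 − 13.1) × 0.5 = 0.0 × 0.5 = 0.00 DD.
Per 24 h: 8.80 DD/day.
Duration = 85 / 8.80 = 9.659 ≈ 9.7 days.

9.7 days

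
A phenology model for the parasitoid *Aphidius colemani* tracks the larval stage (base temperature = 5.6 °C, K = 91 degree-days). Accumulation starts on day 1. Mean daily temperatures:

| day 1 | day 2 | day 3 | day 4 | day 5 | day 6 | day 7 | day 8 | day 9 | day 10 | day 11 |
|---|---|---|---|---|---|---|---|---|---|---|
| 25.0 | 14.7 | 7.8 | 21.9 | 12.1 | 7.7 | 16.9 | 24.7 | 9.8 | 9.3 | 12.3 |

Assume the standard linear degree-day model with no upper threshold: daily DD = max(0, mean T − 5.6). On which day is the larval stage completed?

day 10

Daily DD above 5.6 °C: 19.4, 9.1, 2.2, 16.3, 6.5, 2.1, 11.3, 19.1, 4.2, 3.7, 6.7.
Cumulative: 19.4, 28.5, 30.7, 47.0, 53.5, 55.6, 66.9, 86.0, 90.2, 93.9, 100.6.
The total first reaches 91 DD on day 10.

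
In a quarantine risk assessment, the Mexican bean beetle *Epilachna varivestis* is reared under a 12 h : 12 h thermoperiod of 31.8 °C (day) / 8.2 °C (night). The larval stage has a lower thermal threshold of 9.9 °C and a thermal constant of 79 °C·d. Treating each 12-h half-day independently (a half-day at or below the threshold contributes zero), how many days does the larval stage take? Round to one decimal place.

7.2 days

Day half: max(0, 31.8 − 9.9) × 0.5 = 21.9 × 0.5 = 10.95 DD.
Night half: max(0, 8.2 − 9.9) × 0.5 = 0.0 × 0.5 = 0.00 DD.
Per 24 h: 10.95 DD/day.
Duration = 79 / 10.95 = 7.215 ≈ 7.2 days.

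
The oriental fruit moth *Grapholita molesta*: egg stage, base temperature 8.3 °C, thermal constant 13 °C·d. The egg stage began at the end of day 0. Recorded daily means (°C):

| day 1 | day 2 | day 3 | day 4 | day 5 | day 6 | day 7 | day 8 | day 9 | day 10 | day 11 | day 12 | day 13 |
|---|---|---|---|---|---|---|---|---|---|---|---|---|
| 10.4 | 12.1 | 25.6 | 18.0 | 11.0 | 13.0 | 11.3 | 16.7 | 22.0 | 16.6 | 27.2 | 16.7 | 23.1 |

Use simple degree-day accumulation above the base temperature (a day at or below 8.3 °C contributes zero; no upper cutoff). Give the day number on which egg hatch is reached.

day 3

Daily DD above 8.3 °C: 2.1, 3.8, 17.3, 9.7, 2.7, 4.7, 3.0, 8.4, 13.7, 8.3, 18.9, 8.4, 14.8.
Cumulative: 2.1, 5.9, 23.2, 32.9, 35.6, 40.3, 43.3, 51.7, 65.4, 73.7, 92.6, 101.0, 115.8.
The total first reaches 13 DD on day 3.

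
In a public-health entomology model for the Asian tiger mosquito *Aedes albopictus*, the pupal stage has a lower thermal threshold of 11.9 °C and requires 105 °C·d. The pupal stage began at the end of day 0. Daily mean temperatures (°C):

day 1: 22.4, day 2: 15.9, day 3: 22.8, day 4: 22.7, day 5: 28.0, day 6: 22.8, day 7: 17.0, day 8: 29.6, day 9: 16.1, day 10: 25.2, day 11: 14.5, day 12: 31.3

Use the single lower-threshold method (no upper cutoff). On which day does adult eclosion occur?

Daily DD above 11.9 °C: 10.5, 4.0, 10.9, 10.8, 16.1, 10.9, 5.1, 17.7, 4.2, 13.3, 2.6, 19.4.
Cumulative: 10.5, 14.5, 25.4, 36.2, 52.3, 63.2, 68.3, 86.0, 90.2, 103.5, 106.1, 125.5.
The total first reaches 105 DD on day 11.

day 11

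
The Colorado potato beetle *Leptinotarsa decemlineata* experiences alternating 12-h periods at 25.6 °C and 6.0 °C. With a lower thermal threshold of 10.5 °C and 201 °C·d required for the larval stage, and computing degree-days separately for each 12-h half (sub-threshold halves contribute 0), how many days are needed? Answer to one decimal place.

26.6 days

Day half: max(0, 25.6 − 10.5) × 0.5 = 15.1 × 0.5 = 7.55 DD.
Night half: max(0, 6.0 − 10.5) × 0.5 = 0.0 × 0.5 = 0.00 DD.
Per 24 h: 7.55 DD/day.
Duration = 201 / 7.55 = 26.623 ≈ 26.6 days.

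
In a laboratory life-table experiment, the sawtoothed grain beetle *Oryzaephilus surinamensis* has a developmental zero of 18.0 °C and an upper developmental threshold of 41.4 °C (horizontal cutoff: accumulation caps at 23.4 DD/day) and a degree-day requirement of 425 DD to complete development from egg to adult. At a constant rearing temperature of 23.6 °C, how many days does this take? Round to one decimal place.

75.9 days

Daily accumulation = 23.6 − 18.0 = 5.6 DD/day.
Duration = 425 / 5.6 = 75.893 ≈ 75.9 days.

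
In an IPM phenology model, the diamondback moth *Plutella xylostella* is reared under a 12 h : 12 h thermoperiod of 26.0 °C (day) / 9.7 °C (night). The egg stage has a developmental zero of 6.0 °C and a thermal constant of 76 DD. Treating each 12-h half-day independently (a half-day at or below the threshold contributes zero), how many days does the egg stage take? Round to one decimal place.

Day half: max(0, 26.0 − 6.0) × 0.5 = 20.0 × 0.5 = 10.00 DD.
Night half: max(0, 9.7 − 6.0) × 0.5 = 3.7 × 0.5 = 1.85 DD.
Per 24 h: 11.85 DD/day.
Duration = 76 / 11.85 = 6.414 ≈ 6.4 days.

6.4 days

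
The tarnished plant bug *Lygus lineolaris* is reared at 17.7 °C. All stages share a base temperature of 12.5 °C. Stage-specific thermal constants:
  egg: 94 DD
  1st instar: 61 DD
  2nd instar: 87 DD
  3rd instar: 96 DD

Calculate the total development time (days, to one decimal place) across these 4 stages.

Daily accumulation at 17.7 °C = 17.7 − 12.5 = 5.2 DD/day.
Total K = 94 + 61 + 87 + 96 = 338 DD.
Total duration = 338 / 5.2 = 65.000 ≈ 65.0 days.

65.0 days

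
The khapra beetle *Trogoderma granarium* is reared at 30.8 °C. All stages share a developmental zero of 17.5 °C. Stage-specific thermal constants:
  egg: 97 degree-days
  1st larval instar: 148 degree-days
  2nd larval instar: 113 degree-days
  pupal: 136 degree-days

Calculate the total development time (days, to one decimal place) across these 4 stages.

37.1 days

Daily accumulation at 30.8 °C = 30.8 − 17.5 = 13.3 DD/day.
Total K = 97 + 148 + 113 + 136 = 494 DD.
Total duration = 494 / 13.3 = 37.143 ≈ 37.1 days.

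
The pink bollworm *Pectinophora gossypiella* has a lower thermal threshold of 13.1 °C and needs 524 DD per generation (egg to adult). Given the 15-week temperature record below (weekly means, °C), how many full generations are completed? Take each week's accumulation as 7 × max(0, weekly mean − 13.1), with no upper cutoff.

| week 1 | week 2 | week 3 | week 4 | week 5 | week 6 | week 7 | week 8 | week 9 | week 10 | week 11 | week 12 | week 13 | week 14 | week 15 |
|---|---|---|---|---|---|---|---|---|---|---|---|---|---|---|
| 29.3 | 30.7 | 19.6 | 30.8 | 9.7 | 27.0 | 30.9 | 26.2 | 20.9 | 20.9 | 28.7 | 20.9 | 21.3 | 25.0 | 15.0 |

Weekly DD (7 × max(0, T̄ − 13.1)): 113.4, 123.2, 45.5, 123.9, 0.0, 97.3, 124.6, 91.7, 54.6, 54.6, 109.2, 54.6, 57.4, 83.3, 13.3.
Season total = 1146.6 DD.
Complete generations = ⌊1146.6 / 524⌋ = 2.

2 generations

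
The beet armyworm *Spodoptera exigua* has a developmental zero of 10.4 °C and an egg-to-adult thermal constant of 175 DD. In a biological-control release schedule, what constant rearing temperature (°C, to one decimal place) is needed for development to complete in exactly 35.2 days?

15.4 °C

Required daily accumulation = 175 / 35.2 = 4.972 DD/day.
T = T_base + 4.972 = 10.4 + 4.972 = 15.372 ≈ 15.4 °C.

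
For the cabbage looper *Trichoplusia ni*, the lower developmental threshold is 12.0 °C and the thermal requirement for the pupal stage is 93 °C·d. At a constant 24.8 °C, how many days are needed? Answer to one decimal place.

Daily accumulation = 24.8 − 12.0 = 12.8 DD/day.
Duration = 93 / 12.8 = 7.266 ≈ 7.3 days.

7.3 days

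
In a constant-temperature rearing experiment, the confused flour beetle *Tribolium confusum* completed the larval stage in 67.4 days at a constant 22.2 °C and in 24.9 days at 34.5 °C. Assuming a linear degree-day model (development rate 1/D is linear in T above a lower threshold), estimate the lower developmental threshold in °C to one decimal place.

Linear rate model ⇒ the product D·(T − T_b) is constant across temperatures.
67.4·(22.2 − T_b) = 24.9·(34.5 − T_b)
T_b = (67.4·22.2 − 24.9·34.5) / (67.4 − 24.9) = 637.23 / 42.5 = 14.994 °C ≈ 15.0 °C.

15.0 °C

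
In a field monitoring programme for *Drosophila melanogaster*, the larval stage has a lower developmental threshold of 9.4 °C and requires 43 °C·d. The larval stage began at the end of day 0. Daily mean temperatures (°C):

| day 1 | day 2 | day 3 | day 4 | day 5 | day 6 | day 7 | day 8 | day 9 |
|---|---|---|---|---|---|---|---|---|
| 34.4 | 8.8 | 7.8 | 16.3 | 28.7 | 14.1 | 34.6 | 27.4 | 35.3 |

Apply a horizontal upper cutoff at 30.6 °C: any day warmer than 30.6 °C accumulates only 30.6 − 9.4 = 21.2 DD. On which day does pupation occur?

day 5

Daily DD above 9.4 °C (capped at 21.2): 21.2, 0.0, 0.0, 6.9, 19.3, 4.7, 21.2, 18.0, 21.2.
Cumulative: 21.2, 21.2, 21.2, 28.1, 47.4, 52.1, 73.3, 91.3, 112.5.
The total first reaches 43 DD on day 5.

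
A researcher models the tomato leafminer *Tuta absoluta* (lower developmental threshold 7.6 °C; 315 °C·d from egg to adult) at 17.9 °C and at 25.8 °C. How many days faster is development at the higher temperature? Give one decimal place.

13.3 days

At 17.9 °C: 315 / (17.9 − 7.6) = 315 / 10.3 = 30.583 d.
At 25.8 °C: 315 / (25.8 − 7.6) = 315 / 18.2 = 17.308 d.
Difference = |30.583 − 17.308| = 13.275 ≈ 13.3 days.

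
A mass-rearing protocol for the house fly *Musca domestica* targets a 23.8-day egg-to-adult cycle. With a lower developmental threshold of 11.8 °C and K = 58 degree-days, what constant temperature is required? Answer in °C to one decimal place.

Required daily accumulation = 58 / 23.8 = 2.437 DD/day.
T = T_base + 2.437 = 11.8 + 2.437 = 14.237 ≈ 14.2 °C.

14.2 °C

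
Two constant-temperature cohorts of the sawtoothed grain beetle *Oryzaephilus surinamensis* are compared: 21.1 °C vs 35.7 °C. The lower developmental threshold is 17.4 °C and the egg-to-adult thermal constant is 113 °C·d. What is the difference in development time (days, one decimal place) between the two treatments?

At 21.1 °C: 113 / (21.1 − 17.4) = 113 / 3.7 = 30.541 d.
At 35.7 °C: 113 / (35.7 − 17.4) = 113 / 18.3 = 6.175 d.
Difference = |30.541 − 6.175| = 24.366 ≈ 24.4 days.

24.4 days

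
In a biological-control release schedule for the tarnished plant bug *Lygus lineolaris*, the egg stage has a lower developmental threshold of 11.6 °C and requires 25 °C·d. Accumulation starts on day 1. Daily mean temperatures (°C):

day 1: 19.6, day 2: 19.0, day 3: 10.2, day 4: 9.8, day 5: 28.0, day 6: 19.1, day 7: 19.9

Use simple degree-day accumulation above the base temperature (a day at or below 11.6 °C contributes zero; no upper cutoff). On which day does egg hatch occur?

Daily DD above 11.6 °C: 8.0, 7.4, 0.0, 0.0, 16.4, 7.5, 8.3.
Cumulative: 8.0, 15.4, 15.4, 15.4, 31.8, 39.3, 47.6.
The total first reaches 25 DD on day 5.

day 5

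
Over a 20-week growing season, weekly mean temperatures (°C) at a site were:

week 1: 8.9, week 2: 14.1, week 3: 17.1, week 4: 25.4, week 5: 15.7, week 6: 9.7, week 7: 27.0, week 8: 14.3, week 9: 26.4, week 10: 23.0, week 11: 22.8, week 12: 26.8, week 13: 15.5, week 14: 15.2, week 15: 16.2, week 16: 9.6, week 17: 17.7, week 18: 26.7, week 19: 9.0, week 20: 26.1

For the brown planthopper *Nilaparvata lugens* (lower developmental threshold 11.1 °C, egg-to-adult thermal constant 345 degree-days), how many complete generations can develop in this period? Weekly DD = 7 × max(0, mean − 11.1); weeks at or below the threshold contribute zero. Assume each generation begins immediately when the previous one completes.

Weekly DD (7 × max(0, T̄ − 11.1)): 0.0, 21.0, 42.0, 100.1, 32.2, 0.0, 111.3, 22.4, 107.1, 83.3, 81.9, 109.9, 30.8, 28.7, 35.7, 0.0, 46.2, 109.2, 0.0, 105.0.
Season total = 1066.8 DD.
Complete generations = ⌊1066.8 / 345⌋ = 3.

3 generations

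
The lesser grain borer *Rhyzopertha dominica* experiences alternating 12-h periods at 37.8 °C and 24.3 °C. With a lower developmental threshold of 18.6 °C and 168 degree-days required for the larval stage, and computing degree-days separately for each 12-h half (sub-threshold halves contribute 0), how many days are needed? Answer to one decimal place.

Day half: max(0, 37.8 − 18.6) × 0.5 = 19.2 × 0.5 = 9.60 DD.
Night half: max(0, 24.3 − 18.6) × 0.5 = 5.7 × 0.5 = 2.85 DD.
Per 24 h: 12.45 DD/day.
Duration = 168 / 12.45 = 13.494 ≈ 13.5 days.

13.5 days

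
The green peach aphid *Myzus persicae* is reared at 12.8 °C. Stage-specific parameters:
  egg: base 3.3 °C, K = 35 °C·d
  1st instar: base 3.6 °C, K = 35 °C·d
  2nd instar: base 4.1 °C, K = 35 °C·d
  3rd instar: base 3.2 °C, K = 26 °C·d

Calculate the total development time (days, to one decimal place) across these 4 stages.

egg: 35 / (12.8 − 3.3) = 35 / 9.5 = 3.684 d.
1st instar: 35 / (12.8 − 3.6) = 35 / 9.2 = 3.804 d.
2nd instar: 35 / (12.8 − 4.1) = 35 / 8.7 = 4.023 d.
3rd instar: 26 / (12.8 − 3.2) = 26 / 9.6 = 2.708 d.
Sum = 14.220 ≈ 14.2 days.

14.2 days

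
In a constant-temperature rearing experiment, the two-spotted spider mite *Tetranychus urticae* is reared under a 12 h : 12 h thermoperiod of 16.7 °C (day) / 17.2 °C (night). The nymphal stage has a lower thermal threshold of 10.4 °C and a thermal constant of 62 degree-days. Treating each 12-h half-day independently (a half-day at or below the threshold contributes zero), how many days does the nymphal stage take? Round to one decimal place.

9.5 days

Day half: max(0, 16.7 − 10.4) × 0.5 = 6.3 × 0.5 = 3.15 DD.
Night half: max(0, 17.2 − 10.4) × 0.5 = 6.8 × 0.5 = 3.40 DD.
Per 24 h: 6.55 DD/day.
Duration = 62 / 6.55 = 9.466 ≈ 9.5 days.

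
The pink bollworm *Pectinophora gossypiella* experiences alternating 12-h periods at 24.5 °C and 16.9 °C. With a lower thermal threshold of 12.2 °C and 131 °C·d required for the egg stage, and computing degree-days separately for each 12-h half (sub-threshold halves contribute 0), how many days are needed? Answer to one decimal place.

15.4 days

Day half: max(0, 24.5 − 12.2) × 0.5 = 12.3 × 0.5 = 6.15 DD.
Night half: max(0, 16.9 − 12.2) × 0.5 = 4.7 × 0.5 = 2.35 DD.
Per 24 h: 8.50 DD/day.
Duration = 131 / 8.50 = 15.412 ≈ 15.4 days.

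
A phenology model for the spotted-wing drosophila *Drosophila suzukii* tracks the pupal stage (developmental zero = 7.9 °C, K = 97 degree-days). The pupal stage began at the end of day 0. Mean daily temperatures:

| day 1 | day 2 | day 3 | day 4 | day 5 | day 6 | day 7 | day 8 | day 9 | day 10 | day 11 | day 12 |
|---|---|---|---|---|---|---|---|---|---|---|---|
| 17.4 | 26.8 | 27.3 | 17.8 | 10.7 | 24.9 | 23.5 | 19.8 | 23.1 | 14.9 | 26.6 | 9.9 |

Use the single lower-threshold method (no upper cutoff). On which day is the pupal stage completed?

day 8

Daily DD above 7.9 °C: 9.5, 18.9, 19.4, 9.9, 2.8, 17.0, 15.6, 11.9, 15.2, 7.0, 18.7, 2.0.
Cumulative: 9.5, 28.4, 47.8, 57.7, 60.5, 77.5, 93.1, 105.0, 120.2, 127.2, 145.9, 147.9.
The total first reaches 97 DD on day 8.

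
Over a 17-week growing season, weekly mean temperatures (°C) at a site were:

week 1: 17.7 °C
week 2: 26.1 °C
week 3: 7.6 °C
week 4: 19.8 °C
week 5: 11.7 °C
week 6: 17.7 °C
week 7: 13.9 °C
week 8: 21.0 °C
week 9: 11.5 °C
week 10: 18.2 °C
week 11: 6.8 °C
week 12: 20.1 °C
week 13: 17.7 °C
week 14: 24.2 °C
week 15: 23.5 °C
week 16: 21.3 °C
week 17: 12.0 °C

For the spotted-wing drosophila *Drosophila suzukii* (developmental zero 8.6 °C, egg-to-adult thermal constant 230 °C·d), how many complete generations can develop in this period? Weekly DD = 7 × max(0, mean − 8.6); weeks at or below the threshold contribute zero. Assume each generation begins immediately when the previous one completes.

4 generations

Weekly DD (7 × max(0, T̄ − 8.6)): 63.7, 122.5, 0.0, 78.4, 21.7, 63.7, 37.1, 86.8, 20.3, 67.2, 0.0, 80.5, 63.7, 109.2, 104.3, 88.9, 23.8.
Season total = 1031.8 DD.
Complete generations = ⌊1031.8 / 230⌋ = 4.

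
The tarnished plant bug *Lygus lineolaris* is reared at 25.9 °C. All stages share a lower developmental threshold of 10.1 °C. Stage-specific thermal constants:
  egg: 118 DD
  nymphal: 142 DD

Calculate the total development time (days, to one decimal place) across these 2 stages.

16.5 days

Daily accumulation at 25.9 °C = 25.9 − 10.1 = 15.8 DD/day.
Total K = 118 + 142 = 260 DD.
Total duration = 260 / 15.8 = 16.456 ≈ 16.5 days.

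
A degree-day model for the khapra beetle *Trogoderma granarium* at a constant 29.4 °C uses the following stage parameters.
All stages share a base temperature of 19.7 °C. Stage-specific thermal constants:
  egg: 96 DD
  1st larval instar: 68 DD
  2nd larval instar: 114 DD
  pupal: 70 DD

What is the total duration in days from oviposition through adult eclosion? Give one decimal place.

35.9 days

Daily accumulation at 29.4 °C = 29.4 − 19.7 = 9.7 DD/day.
Total K = 96 + 68 + 114 + 70 = 348 DD.
Total duration = 348 / 9.7 = 35.876 ≈ 35.9 days.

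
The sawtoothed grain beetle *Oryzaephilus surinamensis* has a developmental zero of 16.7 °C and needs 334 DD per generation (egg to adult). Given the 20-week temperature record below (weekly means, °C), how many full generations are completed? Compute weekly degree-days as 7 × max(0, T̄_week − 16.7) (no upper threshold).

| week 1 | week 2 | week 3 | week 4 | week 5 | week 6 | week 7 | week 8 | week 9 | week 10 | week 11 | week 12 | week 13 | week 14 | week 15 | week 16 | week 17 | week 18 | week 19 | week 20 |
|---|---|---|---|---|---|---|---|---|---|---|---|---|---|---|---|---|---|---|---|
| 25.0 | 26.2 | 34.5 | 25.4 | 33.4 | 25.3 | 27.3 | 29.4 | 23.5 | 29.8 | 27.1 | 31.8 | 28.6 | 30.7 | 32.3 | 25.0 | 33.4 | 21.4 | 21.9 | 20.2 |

Weekly DD (7 × max(0, T̄ − 16.7)): 58.1, 66.5, 124.6, 60.9, 116.9, 60.2, 74.2, 88.9, 47.6, 91.7, 72.8, 105.7, 83.3, 98.0, 109.2, 58.1, 116.9, 32.9, 36.4, 24.5.
Season total = 1527.4 DD.
Complete generations = ⌊1527.4 / 334⌋ = 4.

4 generations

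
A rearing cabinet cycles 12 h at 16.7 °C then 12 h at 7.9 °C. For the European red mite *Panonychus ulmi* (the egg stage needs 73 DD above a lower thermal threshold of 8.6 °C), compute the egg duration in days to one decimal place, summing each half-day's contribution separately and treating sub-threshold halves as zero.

18.0 days

Day half: max(0, 16.7 − 8.6) × 0.5 = 8.1 × 0.5 = 4.05 DD.
Night half: max(0, 7.9 − 8.6) × 0.5 = 0.0 × 0.5 = 0.00 DD.
Per 24 h: 4.05 DD/day.
Duration = 73 / 4.05 = 18.025 ≈ 18.0 days.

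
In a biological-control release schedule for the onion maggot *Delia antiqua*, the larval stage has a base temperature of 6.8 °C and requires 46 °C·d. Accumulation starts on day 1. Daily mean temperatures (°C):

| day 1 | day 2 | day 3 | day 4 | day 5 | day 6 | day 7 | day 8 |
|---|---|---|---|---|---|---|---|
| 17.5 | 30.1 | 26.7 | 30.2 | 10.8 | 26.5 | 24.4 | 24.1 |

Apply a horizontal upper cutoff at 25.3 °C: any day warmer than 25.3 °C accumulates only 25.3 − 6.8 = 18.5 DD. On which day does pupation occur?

day 3

Daily DD above 6.8 °C (capped at 18.5): 10.7, 18.5, 18.5, 18.5, 4.0, 18.5, 17.6, 17.3.
Cumulative: 10.7, 29.2, 47.7, 66.2, 70.2, 88.7, 106.3, 123.6.
The total first reaches 46 DD on day 3.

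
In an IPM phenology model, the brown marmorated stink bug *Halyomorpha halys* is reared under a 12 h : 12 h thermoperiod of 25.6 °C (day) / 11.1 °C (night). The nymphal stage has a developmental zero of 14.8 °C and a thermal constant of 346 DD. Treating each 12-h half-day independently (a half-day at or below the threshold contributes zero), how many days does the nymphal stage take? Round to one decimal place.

Day half: max(0, 25.6 − 14.8) × 0.5 = 10.8 × 0.5 = 5.40 DD.
Night half: max(0, 11.1 − 14.8) × 0.5 = 0.0 × 0.5 = 0.00 DD.
Per 24 h: 5.40 DD/day.
Duration = 346 / 5.40 = 64.074 ≈ 64.1 days.

64.1 days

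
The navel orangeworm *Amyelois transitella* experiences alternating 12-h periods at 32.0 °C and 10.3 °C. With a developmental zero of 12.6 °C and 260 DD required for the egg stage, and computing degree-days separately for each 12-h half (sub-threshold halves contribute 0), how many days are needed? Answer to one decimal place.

26.8 days

Day half: max(0, 32.0 − 12.6) × 0.5 = 19.4 × 0.5 = 9.70 DD.
Night half: max(0, 10.3 − 12.6) × 0.5 = 0.0 × 0.5 = 0.00 DD.
Per 24 h: 9.70 DD/day.
Duration = 260 / 9.70 = 26.804 ≈ 26.8 days.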